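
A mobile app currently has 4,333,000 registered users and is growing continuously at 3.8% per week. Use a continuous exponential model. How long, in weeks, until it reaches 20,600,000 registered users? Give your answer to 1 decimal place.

20600000 = 4333000 · e^(0.038·t)
t = ln(20600000/4333000) / 0.038 = ln(4.75421) / 0.038 = 1.55903 / 0.038

t ≈ 41.0 weeks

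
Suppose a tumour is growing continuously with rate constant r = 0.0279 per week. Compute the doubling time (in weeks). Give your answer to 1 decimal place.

doubling time = ln(2) / |r| = 0.69315 / 0.0279

doubling time ≈ 24.8 weeks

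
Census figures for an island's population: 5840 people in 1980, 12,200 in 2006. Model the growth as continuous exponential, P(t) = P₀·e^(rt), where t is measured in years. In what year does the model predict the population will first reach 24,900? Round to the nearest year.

r = ln(12200/5840) / 26 = 0.73671/26 ≈ 0.028335 per year
t = ln(24900/5840) / r = 1.45014/0.028335 ≈ 51.18 years after 1980

year 2031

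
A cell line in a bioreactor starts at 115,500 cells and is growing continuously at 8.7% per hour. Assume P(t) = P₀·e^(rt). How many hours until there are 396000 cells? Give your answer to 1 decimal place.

396000 = 115500 · e^(0.087·t)
t = ln(396000/115500) / 0.087 = ln(3.42857) / 0.087 = 1.23214 / 0.087

t ≈ 14.2 hours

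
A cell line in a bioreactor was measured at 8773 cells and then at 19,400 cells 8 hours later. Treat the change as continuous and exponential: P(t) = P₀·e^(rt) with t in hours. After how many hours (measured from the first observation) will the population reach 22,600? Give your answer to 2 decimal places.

t ≈ 9.54 hours

r = ln(19400/8773) / 8 ≈ 0.099199 per hour
t = ln(22600/8773) / r = 0.94627 / 0.099199 ≈ 9.539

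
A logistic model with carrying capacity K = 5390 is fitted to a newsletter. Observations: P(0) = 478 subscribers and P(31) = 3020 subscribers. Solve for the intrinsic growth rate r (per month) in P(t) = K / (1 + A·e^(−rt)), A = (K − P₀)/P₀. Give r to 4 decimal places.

r ≈ 0.0830 per month

A = (5390 − 478)/478 = 10.27615
3020 = 5390/(1 + 10.27615·e^(−r·31)) → e^(−31r) = (1.78477 − 1)/10.27615 = 0.076368
r = −ln(0.076368)/31 = 2.57219/31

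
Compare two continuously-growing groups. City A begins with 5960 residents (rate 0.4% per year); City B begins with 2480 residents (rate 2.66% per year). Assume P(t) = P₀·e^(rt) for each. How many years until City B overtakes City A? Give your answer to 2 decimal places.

5960·e^(0.004t) = 2480·e^(0.0266t)
5960/2480 = e^((0.0266 − 0.004)t) → ln(2.40323) = 0.0226·t
t = 0.87681 / 0.0226

t ≈ 38.80 years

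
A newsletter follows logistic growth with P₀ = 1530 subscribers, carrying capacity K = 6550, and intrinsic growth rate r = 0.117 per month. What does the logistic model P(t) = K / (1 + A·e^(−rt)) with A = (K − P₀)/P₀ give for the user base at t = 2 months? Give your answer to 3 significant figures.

A = (6550 − 1530)/1530 = 3.28105
P(2) = 6550 / (1 + 3.28105·e^(−0.117·2)) = 6550 / (1 + 3.28105·0.791362)
= 6550 / 3.59649 ≈ 1821.22

≈ 1,820 subscribers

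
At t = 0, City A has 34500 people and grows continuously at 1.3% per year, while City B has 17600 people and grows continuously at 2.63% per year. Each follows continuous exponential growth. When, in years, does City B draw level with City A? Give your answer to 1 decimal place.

t ≈ 50.6 years

34500·e^(0.013t) = 17600·e^(0.0263t)
34500/17600 = e^((0.0263 − 0.013)t) → ln(1.96023) = 0.0133·t
t = 0.67306 / 0.0133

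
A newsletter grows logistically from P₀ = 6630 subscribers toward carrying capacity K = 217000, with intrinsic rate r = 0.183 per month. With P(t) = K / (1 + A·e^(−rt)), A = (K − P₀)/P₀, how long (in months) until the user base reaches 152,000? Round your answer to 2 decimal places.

A = (217000 − 6630)/6630 = 31.73002
152000 = 217000/(1 + 31.73002·e^(−0.183t)) → 1 + 31.73002·e^(−0.183t) = 1.42763
e^(−0.183t) = 0.013477 → t = ln(74.19942)/0.183 = 4.30676/0.183

t ≈ 23.53 months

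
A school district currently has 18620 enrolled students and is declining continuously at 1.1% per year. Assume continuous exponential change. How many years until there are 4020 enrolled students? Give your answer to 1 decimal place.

t ≈ 139.4 years

4020 = 18620 · e^(-0.011·t)
t = ln(4020/18620) / -0.011 = ln(0.2159) / -0.011 = -1.53295 / -0.011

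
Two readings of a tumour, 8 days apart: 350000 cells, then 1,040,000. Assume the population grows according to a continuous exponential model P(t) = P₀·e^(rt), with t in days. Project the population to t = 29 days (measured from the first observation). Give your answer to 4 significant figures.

≈ 18,140,000 cells

r = ln(1040000/350000) / 8 ≈ 0.13613 per day
P(29) = 350000 · e^(0.13613·29) = 350000 · 51.82021 ≈ 18137074.57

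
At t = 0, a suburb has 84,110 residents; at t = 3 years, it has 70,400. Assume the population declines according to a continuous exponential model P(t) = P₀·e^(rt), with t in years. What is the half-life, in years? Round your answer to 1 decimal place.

r = ln(70400/84110) / 3 = ln(0.837) / 3 ≈ -0.059311 per year
half-life = ln 2 / |r| = 0.69315 / 0.059311

half-life ≈ 11.7 years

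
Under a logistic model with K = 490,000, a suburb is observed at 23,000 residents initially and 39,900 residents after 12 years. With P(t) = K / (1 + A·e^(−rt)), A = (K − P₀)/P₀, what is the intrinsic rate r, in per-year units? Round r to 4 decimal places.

r ≈ 0.0490 per year

A = (490000 − 23000)/23000 = 20.30435
39900 = 490000/(1 + 20.30435·e^(−r·12)) → e^(−12r) = (12.2807 − 1)/20.30435 = 0.555581
r = −ln(0.555581)/12 = 0.58774/12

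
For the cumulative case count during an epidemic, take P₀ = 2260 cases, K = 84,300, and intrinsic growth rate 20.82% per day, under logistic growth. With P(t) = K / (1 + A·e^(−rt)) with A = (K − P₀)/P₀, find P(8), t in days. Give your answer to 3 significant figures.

≈ 10,700 cases

A = (84300 − 2260)/2260 = 36.30088
P(8) = 84300 / (1 + 36.30088·e^(−0.2082·8)) = 84300 / (1 + 36.30088·0.189077)
= 84300 / 7.86367 ≈ 10720.19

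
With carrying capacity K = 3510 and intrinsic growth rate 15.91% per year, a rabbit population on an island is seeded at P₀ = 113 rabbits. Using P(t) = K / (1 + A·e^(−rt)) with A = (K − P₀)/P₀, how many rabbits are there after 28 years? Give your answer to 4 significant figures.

A = (3510 − 113)/113 = 30.06195
P(28) = 3510 / (1 + 30.06195·e^(−0.1591·28)) = 3510 / (1 + 30.06195·0.011623)
= 3510 / 1.3494 ≈ 2601.16

≈ 2,601 rabbits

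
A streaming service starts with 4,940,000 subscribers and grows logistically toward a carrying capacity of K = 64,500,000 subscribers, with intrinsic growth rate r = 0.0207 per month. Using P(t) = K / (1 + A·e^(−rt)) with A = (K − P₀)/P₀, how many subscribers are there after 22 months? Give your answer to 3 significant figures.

A = (64500000 − 4940000)/4940000 = 12.05668
P(22) = 64500000 / (1 + 12.05668·e^(−0.0207·22)) = 64500000 / (1 + 12.05668·0.634194)
= 64500000 / 8.64628 ≈ 7459858.06

≈ 7,460,000 subscribers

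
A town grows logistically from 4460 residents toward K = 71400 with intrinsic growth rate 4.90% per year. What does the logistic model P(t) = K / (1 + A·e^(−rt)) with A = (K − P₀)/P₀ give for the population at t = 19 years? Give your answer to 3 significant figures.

≈ 10,300 residents

A = (71400 − 4460)/4460 = 15.00897
P(19) = 71400 / (1 + 15.00897·e^(−0.049·19)) = 71400 / (1 + 15.00897·0.394159)
= 71400 / 6.91593 ≈ 10324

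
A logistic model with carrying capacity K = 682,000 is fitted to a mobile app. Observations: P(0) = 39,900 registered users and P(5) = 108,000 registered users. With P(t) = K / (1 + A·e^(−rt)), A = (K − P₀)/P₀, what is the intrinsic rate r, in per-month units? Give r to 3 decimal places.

r ≈ 0.222 per month

A = (682000 − 39900)/39900 = 16.09273
108000 = 682000/(1 + 16.09273·e^(−r·5)) → e^(−5r) = (6.31481 − 1)/16.09273 = 0.330262
r = −ln(0.330262)/5 = 1.10787/5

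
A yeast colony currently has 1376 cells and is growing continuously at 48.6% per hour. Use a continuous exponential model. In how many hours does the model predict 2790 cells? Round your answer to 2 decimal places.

2790 = 1376 · e^(0.486·t)
t = ln(2790/1376) / 0.486 = ln(2.02762) / 0.486 = 0.70686 / 0.486

t ≈ 1.45 hours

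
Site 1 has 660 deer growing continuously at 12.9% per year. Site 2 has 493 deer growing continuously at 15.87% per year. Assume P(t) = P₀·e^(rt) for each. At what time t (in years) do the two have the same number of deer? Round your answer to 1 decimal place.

t ≈ 9.8 years

660·e^(0.129t) = 493·e^(0.1587t)
660/493 = e^((0.1587 − 0.129)t) → ln(1.33874) = 0.0297·t
t = 0.29173 / 0.0297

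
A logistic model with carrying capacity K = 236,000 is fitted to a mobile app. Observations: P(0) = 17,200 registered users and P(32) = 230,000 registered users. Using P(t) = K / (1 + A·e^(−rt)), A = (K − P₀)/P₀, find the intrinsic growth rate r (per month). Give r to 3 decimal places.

r ≈ 0.193 per month

A = (236000 − 17200)/17200 = 12.72093
230000 = 236000/(1 + 12.72093·e^(−r·32)) → e^(−32r) = (1.02609 − 1)/12.72093 = 0.002051
r = −ln(0.002051)/32 = 6.18957/32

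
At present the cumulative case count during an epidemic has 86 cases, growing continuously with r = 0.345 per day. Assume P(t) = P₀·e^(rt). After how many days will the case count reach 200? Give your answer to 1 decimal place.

t ≈ 2.4 days

200 = 86 · e^(0.345·t)
t = ln(200/86) / 0.345 = ln(2.32558) / 0.345 = 0.84397 / 0.345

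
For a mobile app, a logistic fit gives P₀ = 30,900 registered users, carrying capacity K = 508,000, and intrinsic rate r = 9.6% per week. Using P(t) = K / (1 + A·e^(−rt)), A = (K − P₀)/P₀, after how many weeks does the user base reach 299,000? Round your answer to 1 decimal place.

A = (508000 − 30900)/30900 = 15.44013
299000 = 508000/(1 + 15.44013·e^(−0.096t)) → 1 + 15.44013·e^(−0.096t) = 1.699
e^(−0.096t) = 0.045271 → t = ln(22.08899)/0.096 = 3.09508/0.096

t ≈ 32.2 weeks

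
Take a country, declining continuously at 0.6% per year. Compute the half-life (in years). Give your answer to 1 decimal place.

half-life = ln(2) / |r| = 0.69315 / 0.006

half-life ≈ 115.5 years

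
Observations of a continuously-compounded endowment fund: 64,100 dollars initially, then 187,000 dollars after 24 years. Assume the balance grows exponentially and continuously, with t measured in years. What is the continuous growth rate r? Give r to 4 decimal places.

187000 = 64100 · e^(r·24)
e^(24r) = 187000/64100 = 2.91732
r = ln(2.91732) / 24 = 1.07066 / 24

r ≈ 0.0446 per year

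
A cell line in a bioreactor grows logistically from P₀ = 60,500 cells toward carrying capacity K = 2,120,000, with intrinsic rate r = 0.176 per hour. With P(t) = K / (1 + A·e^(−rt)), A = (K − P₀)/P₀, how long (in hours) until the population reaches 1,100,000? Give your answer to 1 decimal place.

A = (2120000 − 60500)/60500 = 34.04132
1100000 = 2120000/(1 + 34.04132·e^(−0.176t)) → 1 + 34.04132·e^(−0.176t) = 1.92727
e^(−0.176t) = 0.02724 → t = ln(36.71123)/0.176 = 3.60308/0.176

t ≈ 20.5 hours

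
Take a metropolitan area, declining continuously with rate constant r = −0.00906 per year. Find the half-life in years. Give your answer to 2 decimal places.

half-life = ln(2) / |r| = 0.69315 / 0.00906

half-life ≈ 76.51 years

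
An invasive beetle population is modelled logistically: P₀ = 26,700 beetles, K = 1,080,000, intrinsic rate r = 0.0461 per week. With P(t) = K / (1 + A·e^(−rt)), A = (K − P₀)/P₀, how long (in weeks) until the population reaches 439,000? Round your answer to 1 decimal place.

A = (1080000 − 26700)/26700 = 39.44944
439000 = 1080000/(1 + 39.44944·e^(−0.0461t)) → 1 + 39.44944·e^(−0.0461t) = 2.46014
e^(−0.0461t) = 0.037013 → t = ln(27.01763)/0.0461 = 3.29649/0.0461

t ≈ 71.5 weeks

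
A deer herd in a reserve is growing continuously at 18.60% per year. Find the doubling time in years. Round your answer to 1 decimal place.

doubling time ≈ 3.7 years

doubling time = ln(2) / |r| = 0.69315 / 0.186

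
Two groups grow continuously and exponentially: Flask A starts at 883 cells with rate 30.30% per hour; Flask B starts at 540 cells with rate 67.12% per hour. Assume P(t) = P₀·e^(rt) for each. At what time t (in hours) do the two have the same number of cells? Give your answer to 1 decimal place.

t ≈ 1.3 hours

883·e^(0.303t) = 540·e^(0.6712t)
883/540 = e^((0.6712 − 0.303)t) → ln(1.63519) = 0.3682·t
t = 0.49176 / 0.3682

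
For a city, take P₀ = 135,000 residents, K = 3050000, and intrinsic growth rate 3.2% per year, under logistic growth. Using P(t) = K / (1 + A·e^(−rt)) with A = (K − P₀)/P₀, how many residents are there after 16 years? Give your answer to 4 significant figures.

A = (3050000 − 135000)/135000 = 21.59259
P(16) = 3050000 / (1 + 21.59259·e^(−0.032·16)) = 3050000 / (1 + 21.59259·0.599296)
= 3050000 / 13.94035 ≈ 218789.35

≈ 218,800 residents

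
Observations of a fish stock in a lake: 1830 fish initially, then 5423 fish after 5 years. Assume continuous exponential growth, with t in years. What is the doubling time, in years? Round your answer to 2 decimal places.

r = ln(5423/1830) / 5 = ln(2.96339) / 5 ≈ 0.217267 per year
doubling time = ln 2 / |r| = 0.69315 / 0.217267

doubling time ≈ 3.19 years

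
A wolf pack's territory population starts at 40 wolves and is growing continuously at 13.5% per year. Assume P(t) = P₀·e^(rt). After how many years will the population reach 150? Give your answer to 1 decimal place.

150 = 40 · e^(0.135·t)
t = ln(150/40) / 0.135 = ln(3.75) / 0.135 = 1.32176 / 0.135

t ≈ 9.8 years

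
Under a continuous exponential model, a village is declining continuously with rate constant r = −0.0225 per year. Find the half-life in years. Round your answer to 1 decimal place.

half-life ≈ 30.8 years

half-life = ln(2) / |r| = 0.69315 / 0.0225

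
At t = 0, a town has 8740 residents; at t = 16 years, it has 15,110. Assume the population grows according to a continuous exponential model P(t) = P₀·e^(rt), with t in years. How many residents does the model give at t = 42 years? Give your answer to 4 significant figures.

r = ln(15110/8740) / 16 ≈ 0.034215 per year
P(42) = 8740 · e^(0.034215·42) = 8740 · 4.20825 ≈ 36780.12

≈ 36,780 residents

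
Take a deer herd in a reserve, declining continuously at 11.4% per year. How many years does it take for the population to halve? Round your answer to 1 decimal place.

half-life = ln(2) / |r| = 0.69315 / 0.114

half-life ≈ 6.1 years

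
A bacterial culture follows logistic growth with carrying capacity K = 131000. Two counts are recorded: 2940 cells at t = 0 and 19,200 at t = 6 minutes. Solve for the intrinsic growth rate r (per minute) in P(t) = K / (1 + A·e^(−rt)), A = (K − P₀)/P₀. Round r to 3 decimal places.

A = (131000 − 2940)/2940 = 43.55782
19200 = 131000/(1 + 43.55782·e^(−r·6)) → e^(−6r) = (6.82292 − 1)/43.55782 = 0.133682
r = −ln(0.133682)/6 = 2.01229/6

r ≈ 0.335 per minute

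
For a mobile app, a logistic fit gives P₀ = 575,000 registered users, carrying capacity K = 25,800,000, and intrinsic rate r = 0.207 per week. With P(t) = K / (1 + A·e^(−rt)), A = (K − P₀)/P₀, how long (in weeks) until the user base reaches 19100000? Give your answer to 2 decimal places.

A = (25800000 − 575000)/575000 = 43.86957
19100000 = 25800000/(1 + 43.86957·e^(−0.207t)) → 1 + 43.86957·e^(−0.207t) = 1.35079
e^(−0.207t) = 0.007996 → t = ln(125.061)/0.207 = 4.8288/0.207

t ≈ 23.33 weeks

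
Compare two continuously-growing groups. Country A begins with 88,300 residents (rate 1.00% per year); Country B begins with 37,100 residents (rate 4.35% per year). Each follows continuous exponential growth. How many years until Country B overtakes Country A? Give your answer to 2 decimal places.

t ≈ 25.88 years

88300·e^(0.01t) = 37100·e^(0.0435t)
88300/37100 = e^((0.0435 − 0.01)t) → ln(2.38005) = 0.0335·t
t = 0.86712 / 0.0335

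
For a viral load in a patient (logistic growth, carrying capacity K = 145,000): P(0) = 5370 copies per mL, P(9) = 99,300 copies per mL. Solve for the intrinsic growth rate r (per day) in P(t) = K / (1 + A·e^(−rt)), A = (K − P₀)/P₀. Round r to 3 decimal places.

A = (145000 − 5370)/5370 = 26.00186
99300 = 145000/(1 + 26.00186·e^(−r·9)) → e^(−9r) = (1.46022 − 1)/26.00186 = 0.0177
r = −ln(0.0177)/9 = 4.03422/9

r ≈ 0.448 per day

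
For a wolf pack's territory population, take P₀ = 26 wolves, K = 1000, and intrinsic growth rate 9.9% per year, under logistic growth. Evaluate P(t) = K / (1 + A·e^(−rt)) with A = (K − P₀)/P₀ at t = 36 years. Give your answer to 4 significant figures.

≈ 485.2 wolves

A = (1000 − 26)/26 = 37.46154
P(36) = 1000 / (1 + 37.46154·e^(−0.099·36)) = 1000 / (1 + 37.46154·0.028325)
= 1000 / 2.06111 ≈ 485.18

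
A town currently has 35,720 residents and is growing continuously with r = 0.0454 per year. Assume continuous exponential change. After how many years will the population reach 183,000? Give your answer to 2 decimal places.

t ≈ 35.99 years

183000 = 35720 · e^(0.0454·t)
t = ln(183000/35720) / 0.0454 = ln(5.12318) / 0.0454 = 1.63378 / 0.0454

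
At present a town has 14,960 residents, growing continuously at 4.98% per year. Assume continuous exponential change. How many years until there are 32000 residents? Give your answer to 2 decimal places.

t ≈ 15.27 years

32000 = 14960 · e^(0.0498·t)
t = ln(32000/14960) / 0.0498 = ln(2.13904) / 0.0498 = 0.76036 / 0.0498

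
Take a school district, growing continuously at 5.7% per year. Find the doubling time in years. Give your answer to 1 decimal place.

doubling time ≈ 12.2 years

doubling time = ln(2) / |r| = 0.69315 / 0.057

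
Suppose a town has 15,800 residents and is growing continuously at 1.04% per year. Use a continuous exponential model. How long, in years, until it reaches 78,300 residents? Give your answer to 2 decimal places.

t ≈ 153.90 years

78300 = 15800 · e^(0.0104·t)
t = ln(78300/15800) / 0.0104 = ln(4.9557) / 0.0104 = 1.60054 / 0.0104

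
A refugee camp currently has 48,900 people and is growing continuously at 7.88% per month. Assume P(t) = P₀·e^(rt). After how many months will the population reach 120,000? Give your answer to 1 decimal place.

t ≈ 11.4 months

120000 = 48900 · e^(0.0788·t)
t = ln(120000/48900) / 0.0788 = ln(2.45399) / 0.0788 = 0.89771 / 0.0788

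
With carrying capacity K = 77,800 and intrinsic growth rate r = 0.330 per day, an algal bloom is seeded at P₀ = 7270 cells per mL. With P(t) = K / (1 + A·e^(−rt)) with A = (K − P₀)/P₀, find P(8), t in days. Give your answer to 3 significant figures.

A = (77800 − 7270)/7270 = 9.70151
P(8) = 77800 / (1 + 9.70151·e^(−0.33·8)) = 77800 / (1 + 9.70151·0.071361)
= 77800 / 1.69231 ≈ 45972.6

≈ 46,000 cells per mL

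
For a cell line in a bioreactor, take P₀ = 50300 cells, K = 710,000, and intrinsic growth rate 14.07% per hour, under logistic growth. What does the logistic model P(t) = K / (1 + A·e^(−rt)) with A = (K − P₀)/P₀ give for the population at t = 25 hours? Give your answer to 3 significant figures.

≈ 511,000 cells

A = (710000 − 50300)/50300 = 13.11531
P(25) = 710000 / (1 + 13.11531·e^(−0.1407·25)) = 710000 / (1 + 13.11531·0.029674)
= 710000 / 1.38918 ≈ 511093.82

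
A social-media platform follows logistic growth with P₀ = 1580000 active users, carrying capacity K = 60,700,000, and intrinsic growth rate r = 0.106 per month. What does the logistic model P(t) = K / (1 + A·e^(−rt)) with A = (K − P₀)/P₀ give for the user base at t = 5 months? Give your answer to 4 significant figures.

A = (60700000 − 1580000)/1580000 = 37.41772
P(5) = 60700000 / (1 + 37.41772·e^(−0.106·5)) = 60700000 / (1 + 37.41772·0.588605)
= 60700000 / 23.02426 ≈ 2636350.02

≈ 2,636,000 active users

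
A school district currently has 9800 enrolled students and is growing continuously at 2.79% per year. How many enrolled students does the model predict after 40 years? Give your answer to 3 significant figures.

≈ 29,900 enrolled students

P(40) = 9800 · e^(0.0279·40) = 9800 · e^(1.116)
= 9800 · 3.05262 ≈ 29915.67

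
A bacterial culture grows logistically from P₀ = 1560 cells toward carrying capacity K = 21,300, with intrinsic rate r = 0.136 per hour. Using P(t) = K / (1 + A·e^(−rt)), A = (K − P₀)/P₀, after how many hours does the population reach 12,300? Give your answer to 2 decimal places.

A = (21300 − 1560)/1560 = 12.65385
12300 = 21300/(1 + 12.65385·e^(−0.136t)) → 1 + 12.65385·e^(−0.136t) = 1.73171
e^(−0.136t) = 0.057825 → t = ln(17.29359)/0.136 = 2.85034/0.136

t ≈ 20.96 hours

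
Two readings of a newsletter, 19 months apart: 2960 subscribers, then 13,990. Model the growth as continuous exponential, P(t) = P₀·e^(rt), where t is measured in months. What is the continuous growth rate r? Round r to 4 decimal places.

13990 = 2960 · e^(r·19)
e^(19r) = 13990/2960 = 4.72635
r = ln(4.72635) / 19 = 1.55315 / 19

r ≈ 0.0817 per month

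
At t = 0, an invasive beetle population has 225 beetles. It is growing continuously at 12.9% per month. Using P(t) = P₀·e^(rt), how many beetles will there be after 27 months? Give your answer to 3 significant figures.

≈ 7,330 beetles

P(27) = 225 · e^(0.129·27) = 225 · e^(3.483)
= 225 · 32.55725 ≈ 7325.38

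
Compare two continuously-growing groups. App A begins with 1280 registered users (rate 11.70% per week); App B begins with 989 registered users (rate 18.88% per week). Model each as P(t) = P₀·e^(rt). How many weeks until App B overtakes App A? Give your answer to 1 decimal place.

1280·e^(0.117t) = 989·e^(0.1888t)
1280/989 = e^((0.1888 − 0.117)t) → ln(1.29424) = 0.0718·t
t = 0.25792 / 0.0718

t ≈ 3.6 weeks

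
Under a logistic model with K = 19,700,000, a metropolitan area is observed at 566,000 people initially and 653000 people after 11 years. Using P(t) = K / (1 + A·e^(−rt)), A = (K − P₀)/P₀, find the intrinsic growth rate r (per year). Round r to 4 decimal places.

r ≈ 0.0134 per year

A = (19700000 − 566000)/566000 = 33.80565
653000 = 19700000/(1 + 33.80565·e^(−r·11)) → e^(−11r) = (30.16845 − 1)/33.80565 = 0.862828
r = −ln(0.862828)/11 = 0.14754/11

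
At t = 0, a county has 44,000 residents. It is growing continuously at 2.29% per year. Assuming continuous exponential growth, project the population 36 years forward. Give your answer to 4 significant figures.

≈ 100,300 residents

P(36) = 44000 · e^(0.0229·36) = 44000 · e^(0.8244)
= 44000 · 2.28051 ≈ 100342.53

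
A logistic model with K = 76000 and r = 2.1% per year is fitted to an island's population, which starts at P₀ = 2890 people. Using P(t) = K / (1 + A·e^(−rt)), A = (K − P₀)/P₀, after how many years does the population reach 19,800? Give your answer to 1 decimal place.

t ≈ 104.2 years

A = (76000 − 2890)/2890 = 25.29758
19800 = 76000/(1 + 25.29758·e^(−0.021t)) → 1 + 25.29758·e^(−0.021t) = 3.83838
e^(−0.021t) = 0.1122 → t = ln(8.91267)/0.021 = 2.18747/0.021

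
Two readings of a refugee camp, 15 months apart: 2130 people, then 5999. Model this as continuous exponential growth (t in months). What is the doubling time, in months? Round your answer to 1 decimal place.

doubling time ≈ 10.0 months

r = ln(5999/2130) / 15 = ln(2.81643) / 15 ≈ 0.069031 per month
doubling time = ln 2 / |r| = 0.69315 / 0.069031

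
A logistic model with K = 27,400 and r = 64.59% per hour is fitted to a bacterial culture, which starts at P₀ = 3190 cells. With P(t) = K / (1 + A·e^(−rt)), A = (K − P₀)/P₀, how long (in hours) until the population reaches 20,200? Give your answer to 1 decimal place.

t ≈ 4.7 hours

A = (27400 − 3190)/3190 = 7.58934
20200 = 27400/(1 + 7.58934·e^(−0.6459t)) → 1 + 7.58934·e^(−0.6459t) = 1.35644
e^(−0.6459t) = 0.046965 → t = ln(21.29232)/0.6459 = 3.05835/0.6459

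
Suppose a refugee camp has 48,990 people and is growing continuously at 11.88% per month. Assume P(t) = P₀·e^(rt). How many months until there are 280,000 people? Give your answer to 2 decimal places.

280000 = 48990 · e^(0.1188·t)
t = ln(280000/48990) / 0.1188 = ln(5.71545) / 0.1188 = 1.74317 / 0.1188

t ≈ 14.67 months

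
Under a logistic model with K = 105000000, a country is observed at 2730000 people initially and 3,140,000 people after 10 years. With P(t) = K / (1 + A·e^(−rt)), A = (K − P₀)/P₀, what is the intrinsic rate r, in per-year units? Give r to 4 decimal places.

A = (105000000 − 2730000)/2730000 = 37.46154
3140000 = 105000000/(1 + 37.46154·e^(−r·10)) → e^(−10r) = (33.43949 − 1)/37.46154 = 0.865941
r = −ln(0.865941)/10 = 0.14394/10

r ≈ 0.0144 per year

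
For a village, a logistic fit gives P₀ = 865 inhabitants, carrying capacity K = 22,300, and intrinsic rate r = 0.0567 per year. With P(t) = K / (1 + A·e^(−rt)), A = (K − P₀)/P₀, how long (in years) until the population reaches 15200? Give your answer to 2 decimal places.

t ≈ 70.04 years

A = (22300 − 865)/865 = 24.78035
15200 = 22300/(1 + 24.78035·e^(−0.0567t)) → 1 + 24.78035·e^(−0.0567t) = 1.46711
e^(−0.0567t) = 0.01885 → t = ln(53.05088)/0.0567 = 3.97125/0.0567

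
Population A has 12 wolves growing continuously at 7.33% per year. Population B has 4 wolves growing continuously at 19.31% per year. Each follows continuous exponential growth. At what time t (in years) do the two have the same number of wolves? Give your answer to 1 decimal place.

12·e^(0.0733t) = 4·e^(0.1931t)
12/4 = e^((0.1931 − 0.0733)t) → ln(3) = 0.1198·t
t = 1.09861 / 0.1198

t ≈ 9.2 years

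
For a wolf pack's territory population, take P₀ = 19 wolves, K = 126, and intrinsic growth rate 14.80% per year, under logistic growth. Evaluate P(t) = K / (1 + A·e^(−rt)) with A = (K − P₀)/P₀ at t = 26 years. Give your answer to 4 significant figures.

≈ 112.5 wolves

A = (126 − 19)/19 = 5.63158
P(26) = 126 / (1 + 5.63158·e^(−0.148·26)) = 126 / (1 + 5.63158·0.021322)
= 126 / 1.12008 ≈ 112.49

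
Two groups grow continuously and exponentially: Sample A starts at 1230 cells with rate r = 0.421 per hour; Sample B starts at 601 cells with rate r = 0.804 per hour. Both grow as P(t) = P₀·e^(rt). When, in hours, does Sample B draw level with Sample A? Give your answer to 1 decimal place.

t ≈ 1.9 hours

1230·e^(0.421t) = 601·e^(0.804t)
1230/601 = e^((0.804 − 0.421)t) → ln(2.04659) = 0.383·t
t = 0.71617 / 0.383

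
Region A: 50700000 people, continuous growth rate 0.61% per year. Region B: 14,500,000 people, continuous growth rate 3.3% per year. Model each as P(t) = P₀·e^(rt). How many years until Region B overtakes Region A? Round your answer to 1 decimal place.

t ≈ 46.5 years

50700000·e^(0.0061t) = 14500000·e^(0.033t)
50700000/14500000 = e^((0.033 − 0.0061)t) → ln(3.49655) = 0.0269·t
t = 1.25178 / 0.0269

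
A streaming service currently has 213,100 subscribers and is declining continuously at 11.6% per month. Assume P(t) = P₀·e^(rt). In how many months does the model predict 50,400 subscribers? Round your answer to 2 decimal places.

t ≈ 12.43 months

50400 = 213100 · e^(-0.116·t)
t = ln(50400/213100) / -0.116 = ln(0.23651) / -0.116 = -1.44177 / -0.116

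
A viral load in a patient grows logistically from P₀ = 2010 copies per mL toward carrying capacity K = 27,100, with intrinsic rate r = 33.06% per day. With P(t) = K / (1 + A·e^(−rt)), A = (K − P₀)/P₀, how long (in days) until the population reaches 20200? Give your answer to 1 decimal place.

A = (27100 − 2010)/2010 = 12.48259
20200 = 27100/(1 + 12.48259·e^(−0.3306t)) → 1 + 12.48259·e^(−0.3306t) = 1.34158
e^(−0.3306t) = 0.027365 → t = ln(36.54323)/0.3306 = 3.5985/0.3306

t ≈ 10.9 days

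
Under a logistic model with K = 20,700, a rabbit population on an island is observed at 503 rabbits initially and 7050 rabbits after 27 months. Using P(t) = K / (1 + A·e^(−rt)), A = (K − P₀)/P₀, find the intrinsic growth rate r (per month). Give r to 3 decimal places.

r ≈ 0.112 per month

A = (20700 − 503)/503 = 40.15308
7050 = 20700/(1 + 40.15308·e^(−r·27)) → e^(−27r) = (2.93617 − 1)/40.15308 = 0.04822
r = −ln(0.04822)/27 = 3.03199/27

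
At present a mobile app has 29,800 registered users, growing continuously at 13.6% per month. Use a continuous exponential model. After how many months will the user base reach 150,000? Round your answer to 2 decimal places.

150000 = 29800 · e^(0.136·t)
t = ln(150000/29800) / 0.136 = ln(5.03356) / 0.136 = 1.61613 / 0.136

t ≈ 11.88 months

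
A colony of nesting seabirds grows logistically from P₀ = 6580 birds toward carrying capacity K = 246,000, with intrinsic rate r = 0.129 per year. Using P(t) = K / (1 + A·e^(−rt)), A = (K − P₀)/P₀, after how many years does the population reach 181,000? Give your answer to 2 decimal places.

A = (246000 − 6580)/6580 = 36.38602
181000 = 246000/(1 + 36.38602·e^(−0.129t)) → 1 + 36.38602·e^(−0.129t) = 1.35912
e^(−0.129t) = 0.00987 → t = ln(101.32107)/0.129 = 4.61829/0.129

t ≈ 35.80 years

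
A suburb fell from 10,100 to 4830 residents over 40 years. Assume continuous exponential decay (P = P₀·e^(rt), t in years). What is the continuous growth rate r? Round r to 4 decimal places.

r ≈ -0.0184 per year

4830 = 10100 · e^(r·40)
e^(40r) = 4830/10100 = 0.47822
r = ln(0.47822) / 40 = -0.73769 / 40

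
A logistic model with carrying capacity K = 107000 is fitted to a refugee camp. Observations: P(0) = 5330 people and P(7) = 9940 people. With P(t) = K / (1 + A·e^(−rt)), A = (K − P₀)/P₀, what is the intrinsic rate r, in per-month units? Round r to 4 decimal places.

r ≈ 0.0957 per month

A = (107000 − 5330)/5330 = 19.07505
9940 = 107000/(1 + 19.07505·e^(−r·7)) → e^(−7r) = (10.76459 − 1)/19.07505 = 0.511904
r = −ln(0.511904)/7 = 0.66962/7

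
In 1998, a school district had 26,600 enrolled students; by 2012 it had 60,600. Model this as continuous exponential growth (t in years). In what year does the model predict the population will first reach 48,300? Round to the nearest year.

r = ln(60600/26600) / 14 = 0.82338/14 ≈ 0.058813 per year
t = ln(48300/26600) / r = 0.59652/0.058813 ≈ 10.14 years after 1998

year 2008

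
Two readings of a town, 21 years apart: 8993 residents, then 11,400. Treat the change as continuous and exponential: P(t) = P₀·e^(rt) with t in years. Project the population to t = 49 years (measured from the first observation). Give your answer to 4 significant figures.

≈ 15,640 residents

r = ln(11400/8993) / 21 ≈ 0.011294 per year
P(49) = 8993 · e^(0.011294·49) = 8993 · 1.73914 ≈ 15640.06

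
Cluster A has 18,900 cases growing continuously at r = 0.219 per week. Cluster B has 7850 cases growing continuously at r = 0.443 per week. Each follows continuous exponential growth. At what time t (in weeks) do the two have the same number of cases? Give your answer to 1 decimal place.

18900·e^(0.219t) = 7850·e^(0.443t)
18900/7850 = e^((0.443 − 0.219)t) → ln(2.40764) = 0.224·t
t = 0.87865 / 0.224

t ≈ 3.9 weeks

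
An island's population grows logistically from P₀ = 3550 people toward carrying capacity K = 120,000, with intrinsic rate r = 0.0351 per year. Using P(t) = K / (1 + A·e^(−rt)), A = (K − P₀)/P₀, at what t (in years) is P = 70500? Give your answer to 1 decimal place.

A = (120000 − 3550)/3550 = 32.80282
70500 = 120000/(1 + 32.80282·e^(−0.0351t)) → 1 + 32.80282·e^(−0.0351t) = 1.70213
e^(−0.0351t) = 0.021404 → t = ln(46.71916)/0.0351 = 3.84415/0.0351

t ≈ 109.5 years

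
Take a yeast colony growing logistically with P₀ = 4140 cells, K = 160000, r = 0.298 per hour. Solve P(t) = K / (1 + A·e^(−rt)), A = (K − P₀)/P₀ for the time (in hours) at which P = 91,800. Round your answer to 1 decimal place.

A = (160000 − 4140)/4140 = 37.64734
91800 = 160000/(1 + 37.64734·e^(−0.298t)) → 1 + 37.64734·e^(−0.298t) = 1.74292
e^(−0.298t) = 0.019734 → t = ln(50.67487)/0.298 = 3.92543/0.298

t ≈ 13.2 hours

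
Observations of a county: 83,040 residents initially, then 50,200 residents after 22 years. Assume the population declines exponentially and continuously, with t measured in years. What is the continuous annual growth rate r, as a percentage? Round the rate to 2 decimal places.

50200 = 83040 · e^(r·22)
e^(22r) = 50200/83040 = 0.60453
r = ln(0.60453) / 22 = -0.50331 / 22

r ≈ -2.29% per year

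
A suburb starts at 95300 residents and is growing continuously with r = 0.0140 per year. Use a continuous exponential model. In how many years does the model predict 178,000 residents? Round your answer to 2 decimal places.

t ≈ 44.63 years

178000 = 95300 · e^(0.014·t)
t = ln(178000/95300) / 0.014 = ln(1.86779) / 0.014 = 0.62475 / 0.014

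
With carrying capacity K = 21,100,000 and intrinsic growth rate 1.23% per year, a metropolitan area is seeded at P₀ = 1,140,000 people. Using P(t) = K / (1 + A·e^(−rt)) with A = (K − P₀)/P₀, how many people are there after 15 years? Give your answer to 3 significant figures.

≈ 1,360,000 people

A = (21100000 − 1140000)/1140000 = 17.50877
P(15) = 21100000 / (1 + 17.50877·e^(−0.0123·15)) = 21100000 / (1 + 17.50877·0.83152)
= 21100000 / 15.55889 ≈ 1356137.61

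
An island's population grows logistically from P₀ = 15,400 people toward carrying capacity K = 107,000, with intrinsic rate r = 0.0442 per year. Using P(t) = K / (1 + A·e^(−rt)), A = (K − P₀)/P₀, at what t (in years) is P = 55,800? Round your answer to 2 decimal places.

t ≈ 42.29 years

A = (107000 − 15400)/15400 = 5.94805
55800 = 107000/(1 + 5.94805·e^(−0.0442t)) → 1 + 5.94805·e^(−0.0442t) = 1.91756
e^(−0.0442t) = 0.154263 → t = ln(6.48245)/0.0442 = 1.8691/0.0442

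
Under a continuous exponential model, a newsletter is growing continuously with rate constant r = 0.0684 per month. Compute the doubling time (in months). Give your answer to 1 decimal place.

doubling time ≈ 10.1 months

doubling time = ln(2) / |r| = 0.69315 / 0.0684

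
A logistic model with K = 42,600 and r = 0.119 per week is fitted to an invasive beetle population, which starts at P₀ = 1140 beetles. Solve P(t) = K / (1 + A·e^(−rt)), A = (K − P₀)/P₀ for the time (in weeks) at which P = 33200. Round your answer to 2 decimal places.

t ≈ 40.80 weeks

A = (42600 − 1140)/1140 = 36.36842
33200 = 42600/(1 + 36.36842·e^(−0.119t)) → 1 + 36.36842·e^(−0.119t) = 1.28313
e^(−0.119t) = 0.007785 → t = ln(128.45017)/0.119 = 4.85554/0.119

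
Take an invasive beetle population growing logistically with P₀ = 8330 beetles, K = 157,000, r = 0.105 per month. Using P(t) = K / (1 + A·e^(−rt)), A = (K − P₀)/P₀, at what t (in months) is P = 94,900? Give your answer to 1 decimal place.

t ≈ 31.5 months

A = (157000 − 8330)/8330 = 17.84754
94900 = 157000/(1 + 17.84754·e^(−0.105t)) → 1 + 17.84754·e^(−0.105t) = 1.65437
e^(−0.105t) = 0.036665 → t = ln(27.27426)/0.105 = 3.30594/0.105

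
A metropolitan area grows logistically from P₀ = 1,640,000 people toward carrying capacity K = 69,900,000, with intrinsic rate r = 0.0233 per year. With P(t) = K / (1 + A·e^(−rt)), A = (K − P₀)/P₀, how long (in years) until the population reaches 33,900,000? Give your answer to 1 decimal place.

A = (69900000 − 1640000)/1640000 = 41.62195
33900000 = 69900000/(1 + 41.62195·e^(−0.0233t)) → 1 + 41.62195·e^(−0.0233t) = 2.06195
e^(−0.0233t) = 0.025514 → t = ln(39.194)/0.0233 = 3.66852/0.0233

t ≈ 157.4 years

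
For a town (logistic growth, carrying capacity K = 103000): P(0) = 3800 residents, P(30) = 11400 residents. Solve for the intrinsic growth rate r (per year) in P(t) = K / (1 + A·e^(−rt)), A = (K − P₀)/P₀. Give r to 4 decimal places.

r ≈ 0.0393 per year

A = (103000 − 3800)/3800 = 26.10526
11400 = 103000/(1 + 26.10526·e^(−r·30)) → e^(−30r) = (9.03509 − 1)/26.10526 = 0.307796
r = −ln(0.307796)/30 = 1.17832/30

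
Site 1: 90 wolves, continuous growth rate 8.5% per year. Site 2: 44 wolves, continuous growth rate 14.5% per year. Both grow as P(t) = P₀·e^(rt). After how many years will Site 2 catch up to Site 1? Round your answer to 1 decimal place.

90·e^(0.085t) = 44·e^(0.145t)
90/44 = e^((0.145 − 0.085)t) → ln(2.04545) = 0.06·t
t = 0.71562 / 0.06

t ≈ 11.9 years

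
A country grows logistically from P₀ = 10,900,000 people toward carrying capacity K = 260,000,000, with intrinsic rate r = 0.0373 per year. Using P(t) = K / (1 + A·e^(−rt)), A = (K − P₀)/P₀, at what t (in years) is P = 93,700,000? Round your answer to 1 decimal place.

t ≈ 68.5 years

A = (260000000 − 10900000)/10900000 = 22.85321
93700000 = 260000000/(1 + 22.85321·e^(−0.0373t)) → 1 + 22.85321·e^(−0.0373t) = 2.77481
e^(−0.0373t) = 0.077661 → t = ln(12.8764)/0.0373 = 2.5554/0.0373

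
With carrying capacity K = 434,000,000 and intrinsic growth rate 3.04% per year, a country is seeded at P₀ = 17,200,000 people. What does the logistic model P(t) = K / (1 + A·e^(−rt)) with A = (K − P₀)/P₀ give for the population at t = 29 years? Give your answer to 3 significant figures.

≈ 39,300,000 people

A = (434000000 − 17200000)/17200000 = 24.23256
P(29) = 434000000 / (1 + 24.23256·e^(−0.0304·29)) = 434000000 / (1 + 24.23256·0.41412)
= 434000000 / 11.03518 ≈ 39328758.21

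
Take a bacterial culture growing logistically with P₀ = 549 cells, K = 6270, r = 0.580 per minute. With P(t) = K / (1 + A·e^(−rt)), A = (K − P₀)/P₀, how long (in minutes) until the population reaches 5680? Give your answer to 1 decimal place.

A = (6270 − 549)/549 = 10.42077
5680 = 6270/(1 + 10.42077·e^(−0.58t)) → 1 + 10.42077·e^(−0.58t) = 1.10387
e^(−0.58t) = 0.009968 → t = ln(100.32194)/0.58 = 4.60838/0.58

t ≈ 7.9 minutes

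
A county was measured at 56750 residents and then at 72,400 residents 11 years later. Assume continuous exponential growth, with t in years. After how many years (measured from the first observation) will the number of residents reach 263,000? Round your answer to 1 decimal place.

t ≈ 69.3 years

r = ln(72400/56750) / 11 ≈ 0.022141 per year
t = ln(263000/56750) / r = 1.5335 / 0.022141 ≈ 69.261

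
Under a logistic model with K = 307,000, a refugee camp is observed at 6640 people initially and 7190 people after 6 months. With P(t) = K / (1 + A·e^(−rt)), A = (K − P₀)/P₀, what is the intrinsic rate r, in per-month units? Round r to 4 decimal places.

r ≈ 0.0136 per month

A = (307000 − 6640)/6640 = 45.23494
7190 = 307000/(1 + 45.23494·e^(−r·6)) → e^(−6r) = (42.69819 − 1)/45.23494 = 0.921814
r = −ln(0.921814)/6 = 0.08141/6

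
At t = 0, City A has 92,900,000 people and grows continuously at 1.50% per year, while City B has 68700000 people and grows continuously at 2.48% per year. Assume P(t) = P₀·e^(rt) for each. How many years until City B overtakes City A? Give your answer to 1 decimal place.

92900000·e^(0.015t) = 68700000·e^(0.0248t)
92900000/68700000 = e^((0.0248 − 0.015)t) → ln(1.35226) = 0.0098·t
t = 0.30177 / 0.0098

t ≈ 30.8 years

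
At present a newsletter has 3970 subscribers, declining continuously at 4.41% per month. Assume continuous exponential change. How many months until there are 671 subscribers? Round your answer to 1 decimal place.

671 = 3970 · e^(-0.0441·t)
t = ln(671/3970) / -0.0441 = ln(0.16902) / -0.0441 = -1.77775 / -0.0441

t ≈ 40.3 months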